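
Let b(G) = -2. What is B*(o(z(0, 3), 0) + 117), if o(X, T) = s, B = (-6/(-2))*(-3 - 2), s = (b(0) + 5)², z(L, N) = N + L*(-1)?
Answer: -1890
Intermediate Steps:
z(L, N) = N - L
s = 9 (s = (-2 + 5)² = 3² = 9)
B = -15 (B = -6*(-½)*(-5) = 3*(-5) = -15)
o(X, T) = 9
B*(o(z(0, 3), 0) + 117) = -15*(9 + 117) = -15*126 = -1890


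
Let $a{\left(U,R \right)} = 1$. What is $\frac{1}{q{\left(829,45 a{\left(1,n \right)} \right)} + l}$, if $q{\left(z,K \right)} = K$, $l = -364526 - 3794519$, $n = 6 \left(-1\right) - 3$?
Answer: $- \frac{1}{4159000} \approx -2.4044 \cdot 10^{-7}$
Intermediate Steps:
$n = -9$ ($n = -6 - 3 = -9$)
$l = -4159045$ ($l = -364526 - 3794519 = -4159045$)
$\frac{1}{q{\left(829,45 a{\left(1,n \right)} \right)} + l} = \frac{1}{45 \cdot 1 - 4159045} = \frac{1}{45 - 4159045} = \frac{1}{-4159000} = - \frac{1}{4159000}$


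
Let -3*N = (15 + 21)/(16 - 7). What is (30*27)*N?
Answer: -1080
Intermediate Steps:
N = -4/3 (N = -(15 + 21)/(3*(16 - 7)) = -12/9 = -⅓*4 = -4/3 ≈ -1.3333)
(30*27)*N = (30*27)*(-4/3) = 810*(-4/3) = -1080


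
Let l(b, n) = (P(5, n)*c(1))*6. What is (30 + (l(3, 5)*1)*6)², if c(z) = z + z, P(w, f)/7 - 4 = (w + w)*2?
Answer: 147039876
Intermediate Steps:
P(w, f) = 28 + 28*w (P(w, f) = 28 + 7*((w + w)*2) = 28 + 7*((2*w)*2) = 28 + 7*(4*w) = 28 + 28*w)
c(z) = 2*z
l(b, n) = 2016 (l(b, n) = ((28 + 28*5)*(2*1))*6 = ((28 + 140)*2)*6 = (168*2)*6 = 336*6 = 2016)
(30 + (l(3, 5)*1)*6)² = (30 + (2016*1)*6)² = (30 + 2016*6)² = (30 + 12096)² = 12126² = 147039876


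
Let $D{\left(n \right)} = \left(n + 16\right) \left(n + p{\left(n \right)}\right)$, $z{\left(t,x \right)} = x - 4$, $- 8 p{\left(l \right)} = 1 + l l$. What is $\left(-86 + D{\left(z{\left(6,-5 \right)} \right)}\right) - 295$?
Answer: $- \frac{2063}{4} \approx -515.75$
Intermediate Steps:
$p{\left(l \right)} = - \frac{1}{8} - \frac{l^{2}}{8}$ ($p{\left(l \right)} = - \frac{1 + l l}{8} = - \frac{1 + l^{2}}{8} = - \frac{1}{8} - \frac{l^{2}}{8}$)
$z{\left(t,x \right)} = -4 + x$
$D{\left(n \right)} = \left(16 + n\right) \left(- \frac{1}{8} + n - \frac{n^{2}}{8}\right)$ ($D{\left(n \right)} = \left(n + 16\right) \left(n - \left(\frac{1}{8} + \frac{n^{2}}{8}\right)\right) = \left(16 + n\right) \left(- \frac{1}{8} + n - \frac{n^{2}}{8}\right)$)
$\left(-86 + D{\left(z{\left(6,-5 \right)} \right)}\right) - 295 = \left(-86 - \left(2 + \left(-4 - 5\right)^{2} - \frac{127 \left(-4 - 5\right)}{8} + \frac{\left(-4 - 5\right)^{3}}{8}\right)\right) - 295 = \left(-86 - \left(\frac{1807}{8} - \frac{729}{8}\right)\right) - 295 = \left(-86 - \frac{539}{4}\right) - 295 = - \frac{883}{4} - 295 = - \frac{2063}{4}$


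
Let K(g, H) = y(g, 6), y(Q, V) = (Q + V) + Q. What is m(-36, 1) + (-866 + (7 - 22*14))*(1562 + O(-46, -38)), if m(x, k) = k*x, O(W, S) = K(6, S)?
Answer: -1843896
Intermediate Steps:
y(Q, V) = V + 2*Q
K(g, H) = 6 + 2*g
O(W, S) = 18 (O(W, S) = 6 + 2*6 = 6 + 12 = 18)
m(-36, 1) + (-866 + (7 - 22*14))*(1562 + O(-46, -38)) = 1*(-36) + (-866 + (7 - 22*14))*(1562 + 18) = -36 + (-866 + (7 - 308))*1580 = -36 + (-866 - 301)*1580 = -36 - 1167*1580 = -36 - 1843860 = -1843896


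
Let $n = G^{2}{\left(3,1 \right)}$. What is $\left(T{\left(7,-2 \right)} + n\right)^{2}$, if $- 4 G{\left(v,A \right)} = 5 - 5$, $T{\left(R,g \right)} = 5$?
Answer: $25$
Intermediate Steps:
$G{\left(v,A \right)} = 0$ ($G{\left(v,A \right)} = - \frac{5 - 5}{4} = \left(- \frac{1}{4}\right) 0 = 0$)
$n = 0$ ($n = 0^{2} = 0$)
$\left(T{\left(7,-2 \right)} + n\right)^{2} = \left(5 + 0\right)^{2} = 5^{2} = 25$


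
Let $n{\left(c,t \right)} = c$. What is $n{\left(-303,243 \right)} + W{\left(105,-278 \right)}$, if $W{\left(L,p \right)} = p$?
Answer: $-581$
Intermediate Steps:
$n{\left(-303,243 \right)} + W{\left(105,-278 \right)} = -303 - 278 = -581$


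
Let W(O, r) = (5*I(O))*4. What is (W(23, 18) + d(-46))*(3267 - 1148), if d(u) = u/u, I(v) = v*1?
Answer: 976859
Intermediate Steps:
I(v) = v
d(u) = 1
W(O, r) = 20*O (W(O, r) = (5*O)*4 = 20*O)
(W(23, 18) + d(-46))*(3267 - 1148) = (20*23 + 1)*(3267 - 1148) = (460 + 1)*2119 = 461*2119 = 976859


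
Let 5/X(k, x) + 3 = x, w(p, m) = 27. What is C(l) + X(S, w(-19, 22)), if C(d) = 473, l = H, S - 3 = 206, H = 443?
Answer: 11357/24 ≈ 473.21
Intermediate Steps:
S = 209 (S = 3 + 206 = 209)
X(k, x) = 5/(-3 + x)
l = 443
C(l) + X(S, w(-19, 22)) = 473 + 5/(-3 + 27) = 473 + 5/24 = 11357/24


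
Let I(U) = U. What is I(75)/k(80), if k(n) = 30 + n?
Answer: 15/22 ≈ 0.68182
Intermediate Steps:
I(75)/k(80) = 75/(30 + 80) = 75/110 = 75*(1/110) = 15/22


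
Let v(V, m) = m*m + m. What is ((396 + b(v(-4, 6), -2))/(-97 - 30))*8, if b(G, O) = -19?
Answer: -3016/127 ≈ -23.748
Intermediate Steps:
v(V, m) = m + m² (v(V, m) = m² + m = m + m²)
((396 + b(v(-4, 6), -2))/(-97 - 30))*8 = ((396 - 19)/(-97 - 30))*8 = (377/(-127))*8 = (377*(-1/127))*8 = -377/127*8 = -3016/127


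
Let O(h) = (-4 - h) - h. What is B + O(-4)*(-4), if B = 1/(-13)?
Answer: -209/13 ≈ -16.077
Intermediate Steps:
B = -1/13 ≈ -0.076923
O(h) = -4 - 2*h
B + O(-4)*(-4) = -1/13 + (-4 - 2*(-4))*(-4) = -1/13 + (-4 + 8)*(-4) = -1/13 + 4*(-4) = -1/13 - 16 = -209/13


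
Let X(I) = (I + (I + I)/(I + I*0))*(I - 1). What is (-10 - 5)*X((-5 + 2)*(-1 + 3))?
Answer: -420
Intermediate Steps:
X(I) = (-1 + I)*(2 + I) (X(I) = (I + (2*I)/(I + 0))*(-1 + I) = (I + (2*I)/I)*(-1 + I) = (I + 2)*(-1 + I) = (2 + I)*(-1 + I) = (-1 + I)*(2 + I))
(-10 - 5)*X((-5 + 2)*(-1 + 3)) = (-10 - 5)*(-2 + (-5 + 2)*(-1 + 3) + ((-5 + 2)*(-1 + 3))**2) = -15*(-2 - 3*2 + (-3*2)**2) = -15*(-2 - 6 + (-6)**2) = -15*(-2 - 6 + 36) = -15*28 = -420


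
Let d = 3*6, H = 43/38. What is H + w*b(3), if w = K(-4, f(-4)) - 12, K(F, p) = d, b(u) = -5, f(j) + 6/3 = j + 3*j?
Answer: -1097/38 ≈ -28.868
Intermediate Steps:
H = 43/38 (H = 43*(1/38) = 43/38 ≈ 1.1316)
f(j) = -2 + 4*j (f(j) = -2 + (j + 3*j) = -2 + 4*j)
d = 18
K(F, p) = 18
w = 6 (w = 18 - 12 = 6)
H + w*b(3) = 43/38 + 6*(-5) = 43/38 - 30 = -1097/38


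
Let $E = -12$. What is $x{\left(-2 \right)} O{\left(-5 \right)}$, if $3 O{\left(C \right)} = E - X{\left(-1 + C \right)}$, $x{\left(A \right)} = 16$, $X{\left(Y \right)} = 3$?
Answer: $-80$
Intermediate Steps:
$O{\left(C \right)} = -5$ ($O{\left(C \right)} = \frac{-12 - 3}{3} = \frac{1}{3} \left(-15\right) = -5$)
$x{\left(-2 \right)} O{\left(-5 \right)} = 16 \left(-5\right) = -80$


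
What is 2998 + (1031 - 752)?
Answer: 3277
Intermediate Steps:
2998 + (1031 - 752) = 2998 + 279 = 3277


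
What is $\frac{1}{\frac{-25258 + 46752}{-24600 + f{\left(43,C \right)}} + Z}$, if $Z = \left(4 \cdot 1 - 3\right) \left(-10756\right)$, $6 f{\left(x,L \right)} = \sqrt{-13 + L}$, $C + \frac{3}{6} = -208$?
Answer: $- \frac{10652121455857}{114583525561972060} + \frac{2931 i \sqrt{886}}{114583525561972060} \approx -9.2964 \cdot 10^{-5} + 7.614 \cdot 10^{-13} i$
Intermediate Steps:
$C = - \frac{417}{2}$ ($C = - \frac{1}{2} - 208 = - \frac{417}{2} \approx -208.5$)
$f{\left(x,L \right)} = \frac{\sqrt{-13 + L}}{6}$
$Z = -10756$ ($Z = \left(4 - 3\right) \left(-10756\right) = 1 \left(-10756\right) = -10756$)
$\frac{1}{\frac{-25258 + 46752}{-24600 + f{\left(43,C \right)}} + Z} = \frac{1}{\frac{-25258 + 46752}{-24600 + \frac{\sqrt{-13 - \frac{417}{2}}}{6}} - 10756} = \frac{1}{\frac{21494}{-24600 + \frac{\sqrt{- \frac{443}{2}}}{6}} - 10756} = \frac{1}{\frac{21494}{-24600 + \frac{\frac{1}{2} i \sqrt{886}}{6}} - 10756} = \frac{1}{\frac{21494}{-24600 + \frac{i \sqrt{886}}{12}} - 10756} = \frac{1}{-10756 + \frac{21494}{-24600 + \frac{i \sqrt{886}}{12}}}$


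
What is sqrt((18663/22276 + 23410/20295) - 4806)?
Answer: I*sqrt(1090972506514985545)/15069714 ≈ 69.311*I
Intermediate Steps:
sqrt((18663/22276 + 23410/20295) - 4806) = sqrt((18663*(1/22276) + 23410*(1/20295)) - 4806) = sqrt((18663/22276 + 4682/4059) - 4806) = sqrt(180049349/90418284 - 4806) = sqrt(-434370223555/90418284) = I*sqrt(1090972506514985545)/15069714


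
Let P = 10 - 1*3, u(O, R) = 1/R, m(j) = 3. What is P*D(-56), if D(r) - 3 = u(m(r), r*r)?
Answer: 9409/448 ≈ 21.002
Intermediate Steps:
D(r) = 3 + r⁻² (D(r) = 3 + 1/(r*r) = 3 + 1/(r²) = 3 + r⁻²)
P = 7 (P = 10 - 3 = 7)
P*D(-56) = 7*(3 + (-56)⁻²) = 7*(3 + 1/3136) = 7*(9409/3136) = 9409/448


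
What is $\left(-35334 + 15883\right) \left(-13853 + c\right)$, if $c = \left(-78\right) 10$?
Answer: $284626483$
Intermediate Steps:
$c = -780$
$\left(-35334 + 15883\right) \left(-13853 + c\right) = \left(-35334 + 15883\right) \left(-13853 - 780\right) = \left(-19451\right) \left(-14633\right) = 284626483$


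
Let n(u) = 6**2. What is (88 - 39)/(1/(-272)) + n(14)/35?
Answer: -466444/35 ≈ -13327.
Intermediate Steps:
n(u) = 36
(88 - 39)/(1/(-272)) + n(14)/35 = (88 - 39)/(1/(-272)) + 36/35 = 49/(-1/272) + 36*(1/35) = 49*(-272) + 36/35 = -13328 + 36/35 = -466444/35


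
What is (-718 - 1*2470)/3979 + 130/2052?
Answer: -3012253/4082454 ≈ -0.73785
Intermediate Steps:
(-718 - 1*2470)/3979 + 130/2052 = (-718 - 2470)*(1/3979) + 130*(1/2052) = -3188*1/3979 + 65/1026 = -3188/3979 + 65/1026 = -3012253/4082454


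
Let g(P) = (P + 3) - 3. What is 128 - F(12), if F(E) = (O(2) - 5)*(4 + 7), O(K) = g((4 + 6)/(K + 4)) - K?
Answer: 560/3 ≈ 186.67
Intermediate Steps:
g(P) = P (g(P) = (3 + P) - 3 = P)
O(K) = -K + 10/(4 + K) (O(K) = (4 + 6)/(K + 4) - K = 10/(4 + K) - K = -K + 10/(4 + K))
F(E) = -176/3 (F(E) = ((10 - 1*2*(4 + 2))/(4 + 2) - 5)*(4 + 7) = ((10 - 1*2*6)/6 - 5)*11 = ((10 - 12)/6 - 5)*11 = ((⅙)*(-2) - 5)*11 = (-⅓ - 5)*11 = -16/3*11 = -176/3)
128 - F(12) = 128 - 1*(-176/3) = 128 + 176/3 = 560/3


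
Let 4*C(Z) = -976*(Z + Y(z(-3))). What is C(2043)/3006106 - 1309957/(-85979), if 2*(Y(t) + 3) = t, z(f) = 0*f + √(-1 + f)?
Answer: 1947536345201/129230993887 - 122*I/1503053 ≈ 15.07 - 8.1168e-5*I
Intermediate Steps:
z(f) = √(-1 + f) (z(f) = 0 + √(-1 + f) = √(-1 + f))
Y(t) = -3 + t/2
C(Z) = 732 - 244*I - 244*Z (C(Z) = (-976*(Z + (-3 + √(-1 - 3)/2)))/4 = (-976*(Z + (-3 + √(-4)/2)))/4 = (-976*(Z + (-3 + (2*I)/2)))/4 = (-976*(Z + (-3 + I)))/4 = (-976*(-3 + I + Z))/4 = (2928 - 976*I - 976*Z)/4 = 732 - 244*I - 244*Z)
C(2043)/3006106 - 1309957/(-85979) = (732 - 244*I - 244*2043)/3006106 - 1309957/(-85979) = (732 - 244*I - 498492)*(1/3006106) - 1309957*(-1/85979) = (-497760 - 244*I)*(1/3006106) + 1309957/85979 = (-248880/1503053 - 122*I/1503053) + 1309957/85979 = 1947536345201/129230993887 - 122*I/1503053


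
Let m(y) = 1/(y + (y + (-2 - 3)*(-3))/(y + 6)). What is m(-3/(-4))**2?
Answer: 144/1369 ≈ 0.10519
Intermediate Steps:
m(y) = 1/(y + (15 + y)/(6 + y)) (m(y) = 1/(y + (y - 5*(-3))/(6 + y)) = 1/(y + (y + 15)/(6 + y)) = 1/(y + (15 + y)/(6 + y)))
m(-3/(-4))**2 = ((6 - 3/(-4))/(15 + (-3/(-4))**2 + 7*(-3/(-4))))**2 = ((6 - 3*(-1/4))/(15 + (-3*(-1/4))**2 + 7*(-3*(-1/4))))**2 = ((6 + 3/4)/(15 + (3/4)**2 + 7*(3/4)))**2 = ((27/4)/(15 + 9/16 + 21/4))**2 = ((27/4)/(333/16))**2 = ((16/333)*(27/4))**2 = (12/37)**2 = 144/1369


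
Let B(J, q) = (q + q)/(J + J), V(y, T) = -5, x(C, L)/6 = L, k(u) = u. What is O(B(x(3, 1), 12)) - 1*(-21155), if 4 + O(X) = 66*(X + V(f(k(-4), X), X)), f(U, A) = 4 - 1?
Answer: 20953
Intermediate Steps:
x(C, L) = 6*L
f(U, A) = 3
B(J, q) = q/J (B(J, q) = (2*q)/((2*J)) = (2*q)*(1/(2*J)) = q/J)
O(X) = -334 + 66*X (O(X) = -4 + 66*(X - 5) = -4 + 66*(-5 + X) = -4 + (-330 + 66*X) = -334 + 66*X)
O(B(x(3, 1), 12)) - 1*(-21155) = (-334 + 66*(12/((6*1)))) - 1*(-21155) = (-334 + 66*(12/6)) + 21155 = (-334 + 66*(12*(⅙))) + 21155 = (-334 + 66*2) + 21155 = (-334 + 132) + 21155 = -202 + 21155 = 20953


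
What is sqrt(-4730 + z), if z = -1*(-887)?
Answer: 3*I*sqrt(427) ≈ 61.992*I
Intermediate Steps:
z = 887
sqrt(-4730 + z) = sqrt(-4730 + 887) = sqrt(-3843) = 3*I*sqrt(427)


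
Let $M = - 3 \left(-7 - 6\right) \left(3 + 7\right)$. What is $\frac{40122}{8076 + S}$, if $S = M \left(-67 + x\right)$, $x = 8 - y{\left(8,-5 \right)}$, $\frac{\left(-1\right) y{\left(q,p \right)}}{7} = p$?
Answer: $- \frac{2229}{1588} \approx -1.4037$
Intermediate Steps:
$y{\left(q,p \right)} = - 7 p$
$M = 390$ ($M = - 3 \left(\left(-13\right) 10\right) = \left(-3\right) \left(-130\right) = 390$)
$x = -27$ ($x = 8 - \left(-7\right) \left(-5\right) = 8 - 35 = -27$)
$S = -36660$ ($S = 390 \left(-67 - 27\right) = 390 \left(-94\right) = -36660$)
$\frac{40122}{8076 + S} = \frac{40122}{8076 - 36660} = \frac{40122}{-28584} = 40122 \left(- \frac{1}{28584}\right) = - \frac{2229}{1588}$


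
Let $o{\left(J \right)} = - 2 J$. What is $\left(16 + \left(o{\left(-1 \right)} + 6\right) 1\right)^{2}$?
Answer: $576$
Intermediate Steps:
$\left(16 + \left(o{\left(-1 \right)} + 6\right) 1\right)^{2} = \left(16 + \left(\left(-2\right) \left(-1\right) + 6\right) 1\right)^{2} = \left(16 + \left(2 + 6\right) 1\right)^{2} = \left(16 + 8 \cdot 1\right)^{2} = \left(16 + 8\right)^{2} = 24^{2} = 576$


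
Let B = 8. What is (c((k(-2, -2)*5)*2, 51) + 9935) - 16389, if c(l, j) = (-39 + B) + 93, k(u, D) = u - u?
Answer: -6392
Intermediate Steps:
k(u, D) = 0
c(l, j) = 62 (c(l, j) = (-39 + 8) + 93 = -31 + 93 = 62)
(c((k(-2, -2)*5)*2, 51) + 9935) - 16389 = (62 + 9935) - 16389 = 9997 - 16389 = -6392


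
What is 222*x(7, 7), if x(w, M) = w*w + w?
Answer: 12432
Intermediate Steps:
x(w, M) = w + w² (x(w, M) = w² + w = w + w²)
222*x(7, 7) = 222*(7*(1 + 7)) = 222*(7*8) = 222*56 = 12432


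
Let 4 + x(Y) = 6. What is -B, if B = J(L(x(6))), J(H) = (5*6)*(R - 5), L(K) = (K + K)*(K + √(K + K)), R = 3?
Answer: 60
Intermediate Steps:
x(Y) = 2 (x(Y) = -4 + 6 = 2)
L(K) = 2*K*(K + √2*√K) (L(K) = (2*K)*(K + √(2*K)) = (2*K)*(K + √2*√K) = 2*K*(K + √2*√K))
J(H) = -60 (J(H) = (5*6)*(3 - 5) = 30*(-2) = -60)
B = -60
-B = -1*(-60) = 60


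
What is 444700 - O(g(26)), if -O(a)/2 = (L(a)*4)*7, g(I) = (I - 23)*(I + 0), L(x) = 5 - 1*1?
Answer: 444924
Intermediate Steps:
L(x) = 4 (L(x) = 5 - 1 = 4)
g(I) = I*(-23 + I) (g(I) = (-23 + I)*I = I*(-23 + I))
O(a) = -224 (O(a) = -2*4*4*7 = -32*7 = -2*112 = -224)
444700 - O(g(26)) = 444700 - 1*(-224) = 444700 + 224 = 444924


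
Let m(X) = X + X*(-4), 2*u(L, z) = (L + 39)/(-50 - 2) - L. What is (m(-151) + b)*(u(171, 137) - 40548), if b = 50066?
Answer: -106749021393/52 ≈ -2.0529e+9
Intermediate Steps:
u(L, z) = -3/8 - 53*L/104 (u(L, z) = ((L + 39)/(-50 - 2) - L)/2 = ((39 + L)/(-52) - L)/2 = ((39 + L)*(-1/52) - L)/2 = ((-¾ - L/52) - L)/2 = (-¾ - 53*L/52)/2 = -3/8 - 53*L/104)
m(X) = -3*X (m(X) = X - 4*X = -3*X)
(m(-151) + b)*(u(171, 137) - 40548) = (-3*(-151) + 50066)*((-3/8 - 53/104*171) - 40548) = (453 + 50066)*((-3/8 - 9063/104) - 40548) = 50519*(-4551/52 - 40548) = 50519*(-2113047/52) = -106749021393/52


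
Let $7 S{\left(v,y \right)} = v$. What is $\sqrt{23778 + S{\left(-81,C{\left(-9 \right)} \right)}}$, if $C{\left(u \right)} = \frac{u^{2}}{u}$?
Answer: $\frac{3 \sqrt{129395}}{7} \approx 154.16$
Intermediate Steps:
$C{\left(u \right)} = u$
$S{\left(v,y \right)} = \frac{v}{7}$
$\sqrt{23778 + S{\left(-81,C{\left(-9 \right)} \right)}} = \sqrt{23778 + \frac{1}{7} \left(-81\right)} = \sqrt{23778 - \frac{81}{7}} = \sqrt{\frac{166365}{7}} = \frac{3 \sqrt{129395}}{7}$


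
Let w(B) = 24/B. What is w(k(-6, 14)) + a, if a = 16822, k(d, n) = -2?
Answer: 16810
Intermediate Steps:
w(k(-6, 14)) + a = 24/(-2) + 16822 = 24*(-½) + 16822 = -12 + 16822 = 16810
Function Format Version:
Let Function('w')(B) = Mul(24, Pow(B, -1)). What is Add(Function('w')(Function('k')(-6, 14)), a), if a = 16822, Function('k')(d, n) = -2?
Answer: 16810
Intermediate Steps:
Add(Function('w')(Function('k')(-6, 14)), a) = Add(Mul(24, Pow(-2, -1)), 16822) = Add(Mul(24, Rational(-1, 2)), 16822) = Add(-12, 16822) = 16810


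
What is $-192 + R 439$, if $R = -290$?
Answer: $-127502$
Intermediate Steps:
$-192 + R 439 = -192 - 127310 = -127502$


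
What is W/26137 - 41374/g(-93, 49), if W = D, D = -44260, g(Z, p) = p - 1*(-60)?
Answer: -1086216578/2848933 ≈ -381.27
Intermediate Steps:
g(Z, p) = 60 + p (g(Z, p) = p + 60 = 60 + p)
W = -44260
W/26137 - 41374/g(-93, 49) = -44260/26137 - 41374/(60 + 49) = -44260*1/26137 - 41374/109 = -44260/26137 - 41374*1/109 = -44260/26137 - 41374/109 = -1086216578/2848933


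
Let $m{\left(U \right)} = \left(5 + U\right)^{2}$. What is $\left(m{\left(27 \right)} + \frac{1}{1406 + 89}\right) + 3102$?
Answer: $\frac{6168371}{1495} \approx 4126.0$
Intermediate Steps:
$\left(m{\left(27 \right)} + \frac{1}{1406 + 89}\right) + 3102 = \left(\left(5 + 27\right)^{2} + \frac{1}{1406 + 89}\right) + 3102 = \left(32^{2} + \frac{1}{1495}\right) + 3102 = \left(1024 + \frac{1}{1495}\right) + 3102 = \frac{1530881}{1495} + 3102 = \frac{6168371}{1495}$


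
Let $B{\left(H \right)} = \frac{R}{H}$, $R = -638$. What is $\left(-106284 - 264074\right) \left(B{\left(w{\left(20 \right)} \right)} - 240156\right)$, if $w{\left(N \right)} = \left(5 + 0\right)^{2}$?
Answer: $\frac{2223828684604}{25} \approx 8.8953 \cdot 10^{10}$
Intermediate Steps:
$w{\left(N \right)} = 25$ ($w{\left(N \right)} = 5^{2} = 25$)
$B{\left(H \right)} = - \frac{638}{H}$
$\left(-106284 - 264074\right) \left(B{\left(w{\left(20 \right)} \right)} - 240156\right) = \left(-106284 - 264074\right) \left(- \frac{638}{25} - 240156\right) = - 370358 \left(\left(-638\right) \frac{1}{25} - 240156\right) = - 370358 \left(- \frac{638}{25} - 240156\right) = \left(-370358\right) \left(- \frac{6004538}{25}\right) = \frac{2223828684604}{25}$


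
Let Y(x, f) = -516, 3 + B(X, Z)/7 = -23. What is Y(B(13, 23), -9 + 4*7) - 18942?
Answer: -19458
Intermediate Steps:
B(X, Z) = -182 (B(X, Z) = -21 + 7*(-23) = -21 - 161 = -182)
Y(B(13, 23), -9 + 4*7) - 18942 = -516 - 18942 = -19458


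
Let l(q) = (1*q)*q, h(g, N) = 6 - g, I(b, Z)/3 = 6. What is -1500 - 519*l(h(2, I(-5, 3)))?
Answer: -9804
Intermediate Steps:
I(b, Z) = 18 (I(b, Z) = 3*6 = 18)
l(q) = q² (l(q) = q*q = q²)
-1500 - 519*l(h(2, I(-5, 3))) = -1500 - 519*(6 - 1*2)² = -1500 - 519*(6 - 2)² = -1500 - 519*4² = -1500 - 519*16 = -1500 - 8304 = -9804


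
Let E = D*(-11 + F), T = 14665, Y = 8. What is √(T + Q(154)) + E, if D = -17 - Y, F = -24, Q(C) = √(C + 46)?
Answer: 875 + √(14665 + 10*√2) ≈ 996.16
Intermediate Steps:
Q(C) = √(46 + C)
D = -25 (D = -17 - 1*8 = -17 - 8 = -25)
E = 875 (E = -25*(-11 - 24) = -25*(-35) = 875)
√(T + Q(154)) + E = √(14665 + √(46 + 154)) + 875 = √(14665 + √200) + 875 = √(14665 + 10*√2) + 875 = 875 + √(14665 + 10*√2)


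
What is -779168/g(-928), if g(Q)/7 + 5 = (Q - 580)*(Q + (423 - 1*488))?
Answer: -779168/10482073 ≈ -0.074333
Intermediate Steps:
g(Q) = -35 + 7*(-580 + Q)*(-65 + Q) (g(Q) = -35 + 7*((Q - 580)*(Q + (423 - 1*488))) = -35 + 7*((-580 + Q)*(Q + (423 - 488))) = -35 + 7*((-580 + Q)*(Q - 65)) = -35 + 7*((-580 + Q)*(-65 + Q)) = -35 + 7*(-580 + Q)*(-65 + Q))
-779168/g(-928) = -779168/(263865 - 4515*(-928) + 7*(-928)**2) = -779168/(263865 + 4189920 + 7*861184) = -779168/(263865 + 4189920 + 6028288) = -779168/10482073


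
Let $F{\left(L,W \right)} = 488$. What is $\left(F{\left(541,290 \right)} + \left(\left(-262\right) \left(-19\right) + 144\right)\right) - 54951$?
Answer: $-49341$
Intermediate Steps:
$\left(F{\left(541,290 \right)} + \left(\left(-262\right) \left(-19\right) + 144\right)\right) - 54951 = \left(488 + \left(\left(-262\right) \left(-19\right) + 144\right)\right) - 54951 = \left(488 + \left(4978 + 144\right)\right) - 54951 = \left(488 + 5122\right) - 54951 = 5610 - 54951 = -49341$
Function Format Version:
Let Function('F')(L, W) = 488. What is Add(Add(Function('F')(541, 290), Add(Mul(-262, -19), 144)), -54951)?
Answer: -49341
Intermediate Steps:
Add(Add(Function('F')(541, 290), Add(Mul(-262, -19), 144)), -54951) = Add(Add(488, Add(Mul(-262, -19), 144)), -54951) = Add(Add(488, Add(4978, 144)), -54951) = Add(Add(488, 5122), -54951) = Add(5610, -54951) = -49341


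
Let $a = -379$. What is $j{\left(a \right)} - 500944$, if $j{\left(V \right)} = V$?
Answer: $-501323$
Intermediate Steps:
$j{\left(a \right)} - 500944 = -379 - 500944 = -501323$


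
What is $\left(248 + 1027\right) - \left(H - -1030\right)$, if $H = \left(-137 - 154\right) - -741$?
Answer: $-205$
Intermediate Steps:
$H = 450$ ($H = -291 + 741 = 450$)
$\left(248 + 1027\right) - \left(H - -1030\right) = \left(248 + 1027\right) - \left(450 - -1030\right) = 1275 - \left(450 + 1030\right) = 1275 - 1480 = -205$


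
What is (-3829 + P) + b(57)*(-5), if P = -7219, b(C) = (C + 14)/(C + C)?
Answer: -1259827/114 ≈ -11051.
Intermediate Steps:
b(C) = (14 + C)/(2*C) (b(C) = (14 + C)/((2*C)) = (14 + C)*(1/(2*C)) = (14 + C)/(2*C))
(-3829 + P) + b(57)*(-5) = (-3829 - 7219) + ((½)*(14 + 57)/57)*(-5) = -11048 + ((½)*(1/57)*71)*(-5) = -11048 + (71/114)*(-5) = -11048 - 355/114 = -1259827/114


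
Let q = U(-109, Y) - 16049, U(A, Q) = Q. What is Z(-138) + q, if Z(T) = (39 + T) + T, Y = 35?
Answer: -16251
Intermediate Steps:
Z(T) = 39 + 2*T
q = -16014 (q = 35 - 16049 = -16014)
Z(-138) + q = (39 + 2*(-138)) - 16014 = (39 - 276) - 16014 = -237 - 16014 = -16251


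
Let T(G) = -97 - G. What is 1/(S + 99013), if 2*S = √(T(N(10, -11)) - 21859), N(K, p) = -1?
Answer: 396052/39214318631 - 2*I*√21955/39214318631 ≈ 1.01e-5 - 7.557e-9*I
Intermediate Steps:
S = I*√21955/2 (S = √((-97 - 1*(-1)) - 21859)/2 = √((-97 + 1) - 21859)/2 = √(-96 - 21859)/2 = √(-21955)/2 = (I*√21955)/2 = I*√21955/2 ≈ 74.086*I)
1/(S + 99013) = 1/(I*√21955/2 + 99013) = 1/(99013 + I*√21955/2)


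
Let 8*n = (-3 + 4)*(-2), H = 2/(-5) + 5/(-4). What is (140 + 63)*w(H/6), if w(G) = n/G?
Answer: 2030/11 ≈ 184.55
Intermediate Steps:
H = -33/20 (H = 2*(-⅕) + 5*(-¼) = -⅖ - 5/4 = -33/20 ≈ -1.6500)
n = -¼ (n = ((-3 + 4)*(-2))/8 = (1*(-2))/8 = (⅛)*(-2) = -¼ ≈ -0.25000)
w(G) = -1/(4*G)
(140 + 63)*w(H/6) = (140 + 63)*(-1/(4*((-33/20/6)))) = 203*(-1/(4*((-33/20*⅙)))) = 203*(-1/(4*(-11/40))) = 203*(-¼*(-40/11)) = 203*(10/11) = 2030/11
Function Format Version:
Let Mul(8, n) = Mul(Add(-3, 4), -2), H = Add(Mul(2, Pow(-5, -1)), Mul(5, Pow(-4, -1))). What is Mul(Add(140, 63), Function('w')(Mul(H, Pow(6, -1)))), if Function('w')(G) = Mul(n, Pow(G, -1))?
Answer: Rational(2030, 11) ≈ 184.55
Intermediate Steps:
H = Rational(-33, 20) (H = Add(Mul(2, Rational(-1, 5)), Mul(5, Rational(-1, 4))) = Add(Rational(-2, 5), Rational(-5, 4)) = Rational(-33, 20) ≈ -1.6500)
n = Rational(-1, 4) (n = Mul(Rational(1, 8), Mul(Add(-3, 4), -2)) = Mul(Rational(1, 8), Mul(1, -2)) = Mul(Rational(1, 8), -2) = Rational(-1, 4) ≈ -0.25000)
Function('w')(G) = Mul(Rational(-1, 4), Pow(G, -1))
Mul(Add(140, 63), Function('w')(Mul(H, Pow(6, -1)))) = Mul(Add(140, 63), Mul(Rational(-1, 4), Pow(Mul(Rational(-33, 20), Pow(6, -1)), -1))) = Mul(203, Mul(Rational(-1, 4), Pow(Mul(Rational(-33, 20), Rational(1, 6)), -1))) = Mul(203, Mul(Rational(-1, 4), Pow(Rational(-11, 40), -1))) = Mul(203, Mul(Rational(-1, 4), Rational(-40, 11))) = Mul(203, Rational(10, 11)) = Rational(2030, 11)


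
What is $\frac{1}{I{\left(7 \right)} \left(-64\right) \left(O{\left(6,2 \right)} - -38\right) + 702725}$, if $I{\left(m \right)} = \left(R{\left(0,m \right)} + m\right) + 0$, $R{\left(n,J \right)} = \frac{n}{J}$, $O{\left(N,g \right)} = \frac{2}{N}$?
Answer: $\frac{3}{2056655} \approx 1.4587 \cdot 10^{-6}$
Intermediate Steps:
$I{\left(m \right)} = m$ ($I{\left(m \right)} = \left(\frac{0}{m} + m\right) + 0 = \left(0 + m\right) + 0 = m + 0 = m$)
$\frac{1}{I{\left(7 \right)} \left(-64\right) \left(O{\left(6,2 \right)} - -38\right) + 702725} = \frac{1}{7 \left(-64\right) \left(\frac{2}{6} - -38\right) + 702725} = \frac{1}{- 448 \left(2 \cdot \frac{1}{6} + 38\right) + 702725} = \frac{1}{- 448 \left(\frac{1}{3} + 38\right) + 702725} = \frac{1}{\left(-448\right) \frac{115}{3} + 702725} = \frac{1}{- \frac{51520}{3} + 702725} = \frac{1}{\frac{2056655}{3}} = \frac{3}{2056655}$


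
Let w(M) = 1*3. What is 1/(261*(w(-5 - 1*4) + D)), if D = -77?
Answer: -1/19314 ≈ -5.1776e-5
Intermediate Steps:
w(M) = 3
1/(261*(w(-5 - 1*4) + D)) = 1/(261*(3 - 77)) = 1/(261*(-74)) = 1/(-19314) = -1/19314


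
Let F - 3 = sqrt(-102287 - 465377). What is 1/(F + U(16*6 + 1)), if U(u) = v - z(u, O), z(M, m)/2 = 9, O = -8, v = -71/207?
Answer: -82179/3041740214 - 42849*I*sqrt(35479)/6083480428 ≈ -2.7017e-5 - 0.0013267*I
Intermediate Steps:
v = -71/207 (v = -71*1/207 = -71/207 ≈ -0.34300)
z(M, m) = 18 (z(M, m) = 2*9 = 18)
F = 3 + 4*I*sqrt(35479) (F = 3 + sqrt(-102287 - 465377) = 3 + sqrt(-567664) = 3 + 4*I*sqrt(35479) ≈ 3.0 + 753.43*I)
U(u) = -3797/207 (U(u) = -71/207 - 1*18 = -71/207 - 18 = -3797/207)
1/(F + U(16*6 + 1)) = 1/((3 + 4*I*sqrt(35479)) - 3797/207) = 1/(-3176/207 + 4*I*sqrt(35479))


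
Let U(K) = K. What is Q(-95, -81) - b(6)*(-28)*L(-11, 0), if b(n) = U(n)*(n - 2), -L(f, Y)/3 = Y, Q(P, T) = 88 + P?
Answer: -7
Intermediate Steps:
L(f, Y) = -3*Y
b(n) = n*(-2 + n) (b(n) = n*(n - 2) = n*(-2 + n))
Q(-95, -81) - b(6)*(-28)*L(-11, 0) = (88 - 95) - (6*(-2 + 6))*(-28)*(-3*0) = -7 - (6*4)*(-28)*0 = -7 - 24*(-28)*0 = -7 - (-672)*0 = -7 - 1*0 = -7 + 0 = -7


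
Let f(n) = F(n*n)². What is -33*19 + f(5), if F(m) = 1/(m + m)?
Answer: -1567499/2500 ≈ -627.00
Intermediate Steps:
F(m) = 1/(2*m)
f(n) = 1/(4*n⁴) (f(n) = (1/(2*((n*n))))² = (1/(2*(n²)))² = (1/(2*n²))² = 1/(4*n⁴))
-33*19 + f(5) = -33*19 + (¼)/5⁴ = -627 + (¼)*(1/625) = -627 + 1/2500 = -1567499/2500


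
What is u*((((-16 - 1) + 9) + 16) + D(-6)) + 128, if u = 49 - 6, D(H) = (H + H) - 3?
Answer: -173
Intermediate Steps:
D(H) = -3 + 2*H (D(H) = 2*H - 3 = -3 + 2*H)
u = 43
u*((((-16 - 1) + 9) + 16) + D(-6)) + 128 = 43*((((-16 - 1) + 9) + 16) + (-3 + 2*(-6))) + 128 = 43*(((-17 + 9) + 16) + (-3 - 12)) + 128 = 43*((-8 + 16) - 15) + 128 = 43*(8 - 15) + 128 = 43*(-7) + 128 = -301 + 128 = -173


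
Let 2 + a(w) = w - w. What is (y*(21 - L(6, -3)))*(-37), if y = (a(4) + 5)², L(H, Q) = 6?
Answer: -4995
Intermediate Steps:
a(w) = -2 (a(w) = -2 + (w - w) = -2 + 0 = -2)
y = 9 (y = (-2 + 5)² = 3² = 9)
(y*(21 - L(6, -3)))*(-37) = (9*(21 - 1*6))*(-37) = (9*(21 - 6))*(-37) = (9*15)*(-37) = 135*(-37) = -4995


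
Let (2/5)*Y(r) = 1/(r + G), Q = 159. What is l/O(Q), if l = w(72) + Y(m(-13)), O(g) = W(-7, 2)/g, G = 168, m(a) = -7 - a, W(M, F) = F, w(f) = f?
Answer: 1328233/232 ≈ 5725.1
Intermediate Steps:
Y(r) = 5/(2*(168 + r)) (Y(r) = 5/(2*(r + 168)) = 5/(2*(168 + r)))
O(g) = 2/g
l = 25061/348 (l = 72 + 5/(2*(168 + (-7 - 1*(-13)))) = 72 + 5/(2*(168 + (-7 + 13))) = 72 + 5/(2*(168 + 6)) = 72 + (5/2)/174 = 72 + (5/2)*(1/174) = 72 + 5/348 = 25061/348 ≈ 72.014)
l/O(Q) = 25061/(348*((2/159))) = 25061/(348*((2*(1/159)))) = 25061/(348*(2/159)) = (25061/348)*(159/2) = 1328233/232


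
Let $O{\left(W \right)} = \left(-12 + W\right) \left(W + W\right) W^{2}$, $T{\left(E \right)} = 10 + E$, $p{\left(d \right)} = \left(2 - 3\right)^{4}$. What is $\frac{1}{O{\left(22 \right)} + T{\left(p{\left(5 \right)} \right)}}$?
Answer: $\frac{1}{212971} \approx 4.6955 \cdot 10^{-6}$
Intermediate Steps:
$p{\left(d \right)} = 1$ ($p{\left(d \right)} = \left(2 - 3\right)^{4} = \left(-1\right)^{4} = 1$)
$O{\left(W \right)} = 2 W^{3} \left(-12 + W\right)$ ($O{\left(W \right)} = \left(-12 + W\right) 2 W W^{2} = 2 W \left(-12 + W\right) W^{2} = 2 W^{3} \left(-12 + W\right)$)
$\frac{1}{O{\left(22 \right)} + T{\left(p{\left(5 \right)} \right)}} = \frac{1}{2 \cdot 22^{3} \left(-12 + 22\right) + \left(10 + 1\right)} = \frac{1}{2 \cdot 10648 \cdot 10 + 11} = \frac{1}{212960 + 11} = \frac{1}{212971}$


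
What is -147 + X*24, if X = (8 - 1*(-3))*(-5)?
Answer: -1467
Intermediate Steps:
X = -55 (X = (8 + 3)*(-5) = 11*(-5) = -55)
-147 + X*24 = -147 - 55*24 = -147 - 1320 = -1467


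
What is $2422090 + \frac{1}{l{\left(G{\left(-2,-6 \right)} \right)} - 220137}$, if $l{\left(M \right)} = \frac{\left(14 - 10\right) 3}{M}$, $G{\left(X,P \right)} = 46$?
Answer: $\frac{12263392873027}{5063145} \approx 2.4221 \cdot 10^{6}$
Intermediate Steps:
$l{\left(M \right)} = \frac{12}{M}$ ($l{\left(M \right)} = \frac{4 \cdot 3}{M} = \frac{12}{M}$)
$2422090 + \frac{1}{l{\left(G{\left(-2,-6 \right)} \right)} - 220137} = 2422090 + \frac{1}{\frac{12}{46} - 220137} = 2422090 + \frac{1}{12 \cdot \frac{1}{46} - 220137} = 2422090 + \frac{1}{\frac{6}{23} - 220137} = 2422090 + \frac{1}{- \frac{5063145}{23}} = 2422090 - \frac{23}{5063145} = \frac{12263392873027}{5063145}$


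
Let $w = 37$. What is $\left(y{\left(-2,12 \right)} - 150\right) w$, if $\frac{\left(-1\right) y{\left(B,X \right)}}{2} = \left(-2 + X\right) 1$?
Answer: $-6290$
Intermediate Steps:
$y{\left(B,X \right)} = 4 - 2 X$ ($y{\left(B,X \right)} = - 2 \left(-2 + X\right) 1 = - 2 \left(-2 + X\right) = 4 - 2 X$)
$\left(y{\left(-2,12 \right)} - 150\right) w = \left(\left(4 - 24\right) - 150\right) 37 = \left(-20 - 150\right) 37 = \left(-170\right) 37 = -6290$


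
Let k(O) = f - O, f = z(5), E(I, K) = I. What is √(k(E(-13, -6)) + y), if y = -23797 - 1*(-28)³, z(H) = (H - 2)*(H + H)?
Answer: I*√1802 ≈ 42.45*I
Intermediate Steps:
z(H) = 2*H*(-2 + H) (z(H) = (-2 + H)*(2*H) = 2*H*(-2 + H))
f = 30 (f = 2*5*(-2 + 5) = 2*5*3 = 30)
k(O) = 30 - O
y = -1845 (y = -23797 - 1*(-21952) = -23797 + 21952 = -1845)
√(k(E(-13, -6)) + y) = √((30 - 1*(-13)) - 1845) = √((30 + 13) - 1845) = √(43 - 1845) = √(-1802) = I*√1802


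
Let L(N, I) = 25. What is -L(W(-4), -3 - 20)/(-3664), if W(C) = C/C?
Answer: 25/3664 ≈ 0.0068231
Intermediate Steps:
W(C) = 1
-L(W(-4), -3 - 20)/(-3664) = -25/(-3664) = -25*(-1)/3664 = -1*(-25/3664) = 25/3664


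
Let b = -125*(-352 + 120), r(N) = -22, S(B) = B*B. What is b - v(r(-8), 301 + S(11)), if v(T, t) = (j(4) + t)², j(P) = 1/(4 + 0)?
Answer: -2388721/16 ≈ -1.4930e+5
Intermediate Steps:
S(B) = B²
j(P) = ¼ (j(P) = 1/4 = ¼)
v(T, t) = (¼ + t)²
b = 29000 (b = -125*(-232) = 29000)
b - v(r(-8), 301 + S(11)) = 29000 - (1 + 4*(301 + 11²))²/16 = 29000 - (1 + 4*(301 + 121))²/16 = 29000 - (1 + 4*422)²/16 = 29000 - (1 + 1688)²/16 = 29000 - 1689²/16 = 29000 - 2852721/16 = -2388721/16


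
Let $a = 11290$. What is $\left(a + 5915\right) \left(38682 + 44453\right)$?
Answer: $1430337675$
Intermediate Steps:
$\left(a + 5915\right) \left(38682 + 44453\right) = \left(11290 + 5915\right) \left(38682 + 44453\right) = 17205 \cdot 83135 = 1430337675$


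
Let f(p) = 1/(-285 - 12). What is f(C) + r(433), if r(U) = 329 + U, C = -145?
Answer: 226313/297 ≈ 762.00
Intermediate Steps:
f(p) = -1/297 (f(p) = 1/(-297) = -1/297)
f(C) + r(433) = -1/297 + (329 + 433) = -1/297 + 762 = 226313/297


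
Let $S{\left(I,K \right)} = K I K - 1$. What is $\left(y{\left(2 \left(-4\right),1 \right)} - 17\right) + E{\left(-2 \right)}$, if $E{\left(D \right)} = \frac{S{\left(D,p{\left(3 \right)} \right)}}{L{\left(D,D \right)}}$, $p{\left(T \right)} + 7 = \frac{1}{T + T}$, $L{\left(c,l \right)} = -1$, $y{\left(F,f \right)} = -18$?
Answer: $\frac{1069}{18} \approx 59.389$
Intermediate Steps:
$p{\left(T \right)} = -7 + \frac{1}{2 T}$ ($p{\left(T \right)} = -7 + \frac{1}{T + T} = -7 + \frac{1}{2 T}$)
$S{\left(I,K \right)} = -1 + I K^{2}$ ($S{\left(I,K \right)} = I K K - 1 = I K^{2} - 1 = -1 + I K^{2}$)
$E{\left(D \right)} = 1 - \frac{1681 D}{36}$ ($E{\left(D \right)} = \frac{-1 + D \left(-7 + \frac{1}{2 \cdot 3}\right)^{2}}{-1} = \left(-1 + D \left(-7 + \frac{1}{2} \cdot \frac{1}{3}\right)^{2}\right) \left(-1\right) = \left(-1 + D \left(-7 + \frac{1}{6}\right)^{2}\right) \left(-1\right) = \left(-1 + D \left(- \frac{41}{6}\right)^{2}\right) \left(-1\right) = \left(-1 + D \frac{1681}{36}\right) \left(-1\right) = \left(-1 + \frac{1681 D}{36}\right) \left(-1\right) = 1 - \frac{1681 D}{36}$)
$\left(y{\left(2 \left(-4\right),1 \right)} - 17\right) + E{\left(-2 \right)} = \left(-18 - 17\right) + \left(1 - - \frac{1681}{18}\right) = -35 + \left(1 + \frac{1681}{18}\right) = -35 + \frac{1699}{18} = \frac{1069}{18}$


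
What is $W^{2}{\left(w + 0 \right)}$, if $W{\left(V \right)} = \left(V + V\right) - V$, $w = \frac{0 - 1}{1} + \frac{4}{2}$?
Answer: $1$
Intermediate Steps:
$w = 1$ ($w = \left(0 - 1\right) 1 + 4 \cdot \frac{1}{2} = \left(-1\right) 1 + 2 = -1 + 2 = 1$)
$W{\left(V \right)} = V$ ($W{\left(V \right)} = 2 V - V = V$)
$W^{2}{\left(w + 0 \right)} = \left(1 + 0\right)^{2} = 1^{2} = 1$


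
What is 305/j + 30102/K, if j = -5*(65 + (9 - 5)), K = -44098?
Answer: -2383508/1521381 ≈ -1.5667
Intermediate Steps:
j = -345 (j = -5*(65 + 4) = -5*69 = -345)
305/j + 30102/K = 305/(-345) + 30102/(-44098) = 305*(-1/345) + 30102*(-1/44098) = -61/69 - 15051/22049 = -2383508/1521381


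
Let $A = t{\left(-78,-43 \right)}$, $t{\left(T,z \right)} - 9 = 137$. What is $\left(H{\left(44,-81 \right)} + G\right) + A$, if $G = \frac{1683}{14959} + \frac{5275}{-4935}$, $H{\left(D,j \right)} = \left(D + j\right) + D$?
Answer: $\frac{45813325}{301317} \approx 152.04$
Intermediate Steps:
$t{\left(T,z \right)} = 146$ ($t{\left(T,z \right)} = 9 + 137 = 146$)
$A = 146$
$H{\left(D,j \right)} = j + 2 D$
$G = - \frac{288176}{301317}$ ($G = 1683 \cdot \frac{1}{14959} + 5275 \left(- \frac{1}{4935}\right) = \frac{1683}{14959} - \frac{1055}{987} = - \frac{288176}{301317} \approx -0.95639$)
$\left(H{\left(44,-81 \right)} + G\right) + A = \left(\left(-81 + 2 \cdot 44\right) - \frac{288176}{301317}\right) + 146 = \left(\left(-81 + 88\right) - \frac{288176}{301317}\right) + 146 = \left(7 - \frac{288176}{301317}\right) + 146 = \frac{1821043}{301317} + 146 = \frac{45813325}{301317}$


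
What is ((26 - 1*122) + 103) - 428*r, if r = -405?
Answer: 173347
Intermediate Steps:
((26 - 1*122) + 103) - 428*r = ((26 - 1*122) + 103) - 428*(-405) = ((26 - 122) + 103) + 173340 = (-96 + 103) + 173340 = 7 + 173340 = 173347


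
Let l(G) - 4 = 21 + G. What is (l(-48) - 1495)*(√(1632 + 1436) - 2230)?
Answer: 3385140 - 3036*√767 ≈ 3.3011e+6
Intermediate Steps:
l(G) = 25 + G (l(G) = 4 + (21 + G) = 25 + G)
(l(-48) - 1495)*(√(1632 + 1436) - 2230) = ((25 - 48) - 1495)*(√(1632 + 1436) - 2230) = (-23 - 1495)*(√3068 - 2230) = -1518*(2*√767 - 2230) = -1518*(-2230 + 2*√767) = 3385140 - 3036*√767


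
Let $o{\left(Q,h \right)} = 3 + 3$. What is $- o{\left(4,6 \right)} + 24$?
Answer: $18$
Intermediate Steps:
$o{\left(Q,h \right)} = 6$
$- o{\left(4,6 \right)} + 24 = \left(-1\right) 6 + 24 = -6 + 24 = 18$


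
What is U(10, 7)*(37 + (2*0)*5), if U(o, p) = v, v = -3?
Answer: -111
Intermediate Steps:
U(o, p) = -3
U(10, 7)*(37 + (2*0)*5) = -3*(37 + (2*0)*5) = -3*(37 + 0*5) = -3*(37 + 0) = -3*37 = -111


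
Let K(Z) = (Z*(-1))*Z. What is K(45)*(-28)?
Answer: 56700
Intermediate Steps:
K(Z) = -Z² (K(Z) = (-Z)*Z = -Z²)
K(45)*(-28) = -1*45²*(-28) = -1*2025*(-28) = -2025*(-28) = 56700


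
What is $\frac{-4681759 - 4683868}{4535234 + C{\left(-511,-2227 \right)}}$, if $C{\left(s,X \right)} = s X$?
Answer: $- \frac{9365627}{5673231} \approx -1.6508$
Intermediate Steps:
$C{\left(s,X \right)} = X s$
$\frac{-4681759 - 4683868}{4535234 + C{\left(-511,-2227 \right)}} = \frac{-4681759 - 4683868}{4535234 - -1137997} = - \frac{9365627}{4535234 + 1137997} = - \frac{9365627}{5673231}$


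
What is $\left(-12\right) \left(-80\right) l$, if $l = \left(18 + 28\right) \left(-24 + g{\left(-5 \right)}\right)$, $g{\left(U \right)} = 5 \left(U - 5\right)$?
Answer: $-3267840$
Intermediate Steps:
$g{\left(U \right)} = -25 + 5 U$ ($g{\left(U \right)} = 5 \left(-5 + U\right) = -25 + 5 U$)
$l = -3404$ ($l = \left(18 + 28\right) \left(-24 + \left(-25 + 5 \left(-5\right)\right)\right) = 46 \left(-24 - 50\right) = 46 \left(-74\right) = -3404$)
$\left(-12\right) \left(-80\right) l = \left(-12\right) \left(-80\right) \left(-3404\right) = 960 \left(-3404\right) = -3267840$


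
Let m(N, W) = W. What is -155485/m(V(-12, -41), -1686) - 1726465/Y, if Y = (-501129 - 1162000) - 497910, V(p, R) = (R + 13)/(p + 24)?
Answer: 338919968905/3643511754 ≈ 93.020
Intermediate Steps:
V(p, R) = (13 + R)/(24 + p)
Y = -2161039 (Y = -1663129 - 497910 = -2161039)
-155485/m(V(-12, -41), -1686) - 1726465/Y = -155485/(-1686) - 1726465/(-2161039) = -155485*(-1/1686) - 1726465*(-1/2161039) = 155485/1686 + 1726465/2161039 = 338919968905/3643511754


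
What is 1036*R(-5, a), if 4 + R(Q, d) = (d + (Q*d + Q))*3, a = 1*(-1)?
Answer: -7252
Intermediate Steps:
a = -1
R(Q, d) = -4 + 3*Q + 3*d + 3*Q*d (R(Q, d) = -4 + (d + (Q*d + Q))*3 = -4 + (d + (Q + Q*d))*3 = -4 + (Q + d + Q*d)*3 = -4 + (3*Q + 3*d + 3*Q*d) = -4 + 3*Q + 3*d + 3*Q*d)
1036*R(-5, a) = 1036*(-4 + 3*(-5) + 3*(-1) + 3*(-5)*(-1)) = 1036*(-4 - 15 - 3 + 15) = 1036*(-7) = -7252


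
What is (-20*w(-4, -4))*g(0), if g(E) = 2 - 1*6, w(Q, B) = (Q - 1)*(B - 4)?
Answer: 3200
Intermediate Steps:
w(Q, B) = (-1 + Q)*(-4 + B)
g(E) = -4 (g(E) = 2 - 6 = -4)
(-20*w(-4, -4))*g(0) = -20*(4 - 1*(-4) - 4*(-4) - 4*(-4))*(-4) = -20*(4 + 4 + 16 + 16)*(-4) = -20*40*(-4) = -800*(-4) = 3200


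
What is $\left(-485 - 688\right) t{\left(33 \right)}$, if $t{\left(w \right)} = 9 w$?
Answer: $-348381$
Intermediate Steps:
$\left(-485 - 688\right) t{\left(33 \right)} = \left(-485 - 688\right) 9 \cdot 33 = \left(-1173\right) 297 = -348381$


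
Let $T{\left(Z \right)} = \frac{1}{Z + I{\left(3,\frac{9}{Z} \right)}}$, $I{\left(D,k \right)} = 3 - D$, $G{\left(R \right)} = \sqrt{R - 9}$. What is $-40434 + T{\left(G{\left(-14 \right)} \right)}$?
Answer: $-40434 - \frac{i \sqrt{23}}{23} \approx -40434.0 - 0.20851 i$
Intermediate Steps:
$G{\left(R \right)} = \sqrt{-9 + R}$
$T{\left(Z \right)} = \frac{1}{Z}$ ($T{\left(Z \right)} = \frac{1}{Z + \left(3 - 3\right)} = \frac{1}{Z + 0} = \frac{1}{Z}$)
$-40434 + T{\left(G{\left(-14 \right)} \right)} = -40434 + \frac{1}{\sqrt{-9 - 14}} = -40434 + \frac{1}{\sqrt{-23}} = -40434 + \frac{1}{i \sqrt{23}} = -40434 - \frac{i \sqrt{23}}{23}$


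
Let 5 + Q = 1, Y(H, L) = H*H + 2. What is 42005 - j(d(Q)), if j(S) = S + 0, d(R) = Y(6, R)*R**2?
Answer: 41397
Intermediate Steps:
Y(H, L) = 2 + H**2 (Y(H, L) = H**2 + 2 = 2 + H**2)
Q = -4 (Q = -5 + 1 = -4)
d(R) = 38*R**2 (d(R) = (2 + 6**2)*R**2 = (2 + 36)*R**2 = 38*R**2)
j(S) = S
42005 - j(d(Q)) = 42005 - 38*(-4)**2 = 42005 - 38*16 = 42005 - 1*608 = 42005 - 608 = 41397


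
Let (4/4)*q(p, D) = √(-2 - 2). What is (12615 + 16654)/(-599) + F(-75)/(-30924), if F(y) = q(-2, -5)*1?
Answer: -29269/599 - I/15462 ≈ -48.863 - 6.4675e-5*I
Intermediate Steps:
q(p, D) = 2*I (q(p, D) = √(-2 - 2) = √(-4) = 2*I)
F(y) = 2*I (F(y) = (2*I)*1 = 2*I)
(12615 + 16654)/(-599) + F(-75)/(-30924) = (12615 + 16654)/(-599) + (2*I)/(-30924) = 29269*(-1/599) + (2*I)*(-1/30924) = -29269/599 - I/15462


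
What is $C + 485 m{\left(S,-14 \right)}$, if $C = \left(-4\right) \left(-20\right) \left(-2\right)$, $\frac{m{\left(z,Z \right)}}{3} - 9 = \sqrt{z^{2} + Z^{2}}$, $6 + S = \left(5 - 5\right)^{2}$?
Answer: $12935 + 2910 \sqrt{58} \approx 35097.0$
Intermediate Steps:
$S = -6$ ($S = -6 + \left(5 - 5\right)^{2} = -6 + 0^{2} = -6 + 0 = -6$)
$m{\left(z,Z \right)} = 27 + 3 \sqrt{Z^{2} + z^{2}}$ ($m{\left(z,Z \right)} = 27 + 3 \sqrt{z^{2} + Z^{2}} = 27 + 3 \sqrt{Z^{2} + z^{2}}$)
$C = -160$ ($C = 80 \left(-2\right) = -160$)
$C + 485 m{\left(S,-14 \right)} = -160 + 485 \left(27 + 3 \sqrt{\left(-14\right)^{2} + \left(-6\right)^{2}}\right) = -160 + 485 \left(27 + 3 \sqrt{196 + 36}\right) = -160 + 485 \left(27 + 3 \sqrt{232}\right) = -160 + 485 \left(27 + 3 \cdot 2 \sqrt{58}\right) = -160 + 485 \left(27 + 6 \sqrt{58}\right) = -160 + \left(13095 + 2910 \sqrt{58}\right) = 12935 + 2910 \sqrt{58}$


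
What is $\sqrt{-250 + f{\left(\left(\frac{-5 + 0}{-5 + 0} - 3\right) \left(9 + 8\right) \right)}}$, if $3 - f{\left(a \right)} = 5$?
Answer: $6 i \sqrt{7} \approx 15.875 i$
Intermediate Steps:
$f{\left(a \right)} = -2$ ($f{\left(a \right)} = 3 - 5 = -2$)
$\sqrt{-250 + f{\left(\left(\frac{-5 + 0}{-5 + 0} - 3\right) \left(9 + 8\right) \right)}} = \sqrt{-250 - 2} = \sqrt{-252} = 6 i \sqrt{7}$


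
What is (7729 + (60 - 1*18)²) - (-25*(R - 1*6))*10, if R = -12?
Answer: 4993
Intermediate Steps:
(7729 + (60 - 1*18)²) - (-25*(R - 1*6))*10 = (7729 + (60 - 1*18)²) - (-25*(-12 - 1*6))*10 = (7729 + (60 - 18)²) - (-25*(-12 - 6))*10 = (7729 + 42²) - (-25*(-18))*10 = (7729 + 1764) - 450*10 = 9493 - 1*4500 = 9493 - 4500 = 4993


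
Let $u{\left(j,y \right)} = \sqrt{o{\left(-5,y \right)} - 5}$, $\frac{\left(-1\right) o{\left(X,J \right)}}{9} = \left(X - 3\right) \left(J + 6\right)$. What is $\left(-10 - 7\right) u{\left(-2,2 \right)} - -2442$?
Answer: $2442 - 17 \sqrt{571} \approx 2035.8$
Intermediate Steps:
$o{\left(X,J \right)} = - 9 \left(-3 + X\right) \left(6 + J\right)$ ($o{\left(X,J \right)} = - 9 \left(X - 3\right) \left(J + 6\right) = - 9 \left(-3 + X\right) \left(6 + J\right)$)
$u{\left(j,y \right)} = \sqrt{427 + 72 y}$ ($u{\left(j,y \right)} = \sqrt{\left(162 - -270 + 27 y - 9 y \left(-5\right)\right) - 5} = \sqrt{\left(162 + 270 + 27 y + 45 y\right) - 5} = \sqrt{\left(432 + 72 y\right) - 5} = \sqrt{427 + 72 y}$)
$\left(-10 - 7\right) u{\left(-2,2 \right)} - -2442 = \left(-10 - 7\right) \sqrt{427 + 72 \cdot 2} - -2442 = - 17 \sqrt{427 + 144} + 2442 = - 17 \sqrt{571} + 2442 = 2442 - 17 \sqrt{571}$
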